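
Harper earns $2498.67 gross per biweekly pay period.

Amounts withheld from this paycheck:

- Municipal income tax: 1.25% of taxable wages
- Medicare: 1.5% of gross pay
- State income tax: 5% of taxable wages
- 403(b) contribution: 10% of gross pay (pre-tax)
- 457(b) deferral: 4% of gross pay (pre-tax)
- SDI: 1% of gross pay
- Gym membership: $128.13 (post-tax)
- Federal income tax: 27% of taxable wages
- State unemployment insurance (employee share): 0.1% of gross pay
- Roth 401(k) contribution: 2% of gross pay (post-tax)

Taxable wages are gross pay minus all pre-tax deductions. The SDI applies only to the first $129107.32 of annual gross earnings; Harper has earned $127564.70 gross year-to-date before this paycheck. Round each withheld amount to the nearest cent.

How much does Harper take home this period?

457(b) deferral: $2498.67 × 0.04 = $99.95
403(b) contribution: $2498.67 × 0.1 = $249.87
Pre-tax total = $99.95 + $249.87 = $349.82
Taxable wages = $2498.67 − $349.82 = $2148.85
Municipal income tax: $2148.85 × 0.0125 = $26.86
Federal income tax: $2148.85 × 0.27 = $580.19
State income tax: $2148.85 × 0.05 = $107.44
SDI: only $129107.32 − $127564.70 = $1542.62 of this check is subject → $1542.62 × 0.01 = $15.43
Medicare: $2498.67 × 0.015 = $37.48
State unemployment insurance (employee share): $2498.67 × 0.001 = $2.50
Roth 401(k) contribution: $2498.67 × 0.02 = $49.97
Gym membership: $128.13
Total deductions = $99.95 + $249.87 + $26.86 + $580.19 + $107.44 + $15.43 + $37.48 + $2.50 + $49.97 + $128.13 = $1297.82
Net pay = $2498.67 − $1297.82 = $1200.85

$1200.85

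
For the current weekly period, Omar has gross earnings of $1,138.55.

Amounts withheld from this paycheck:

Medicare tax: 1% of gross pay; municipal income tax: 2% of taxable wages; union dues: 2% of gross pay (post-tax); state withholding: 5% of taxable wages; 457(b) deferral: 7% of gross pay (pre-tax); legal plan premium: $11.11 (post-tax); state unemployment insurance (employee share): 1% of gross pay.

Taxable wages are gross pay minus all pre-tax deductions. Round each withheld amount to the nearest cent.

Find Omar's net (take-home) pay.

$928.07

457(b) deferral: $1,138.55 × 0.07 = $79.70
Taxable wages = $1,138.55 − $79.70 = $1,058.85
Municipal income tax: $1,058.85 × 0.02 = $21.18
State withholding: $1,058.85 × 0.05 = $52.94
Medicare tax: $1,138.55 × 0.01 = $11.39
State unemployment insurance (employee share): $1,138.55 × 0.01 = $11.39
Union dues: $1,138.55 × 0.02 = $22.77
Legal plan premium: $11.11
Total deductions = $79.70 + $21.18 + $52.94 + $11.39 + $11.39 + $22.77 + $11.11 = $210.48
Net pay = $1,138.55 − $210.48 = $928.07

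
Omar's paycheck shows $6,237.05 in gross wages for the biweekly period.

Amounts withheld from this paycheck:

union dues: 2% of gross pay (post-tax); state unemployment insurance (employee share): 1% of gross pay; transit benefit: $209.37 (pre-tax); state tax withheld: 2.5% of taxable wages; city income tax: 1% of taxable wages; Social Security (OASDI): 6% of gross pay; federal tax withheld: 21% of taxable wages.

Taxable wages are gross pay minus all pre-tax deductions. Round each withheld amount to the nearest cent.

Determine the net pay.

Transit benefit: $209.37
Taxable wages = $6,237.05 − $209.37 = $6,027.68
City income tax: $6,027.68 × 0.01 = $60.28
Federal tax withheld: $6,027.68 × 0.21 = $1,265.81
State tax withheld: $6,027.68 × 0.025 = $150.69
State unemployment insurance (employee share): $6,237.05 × 0.01 = $62.37
Social Security (OASDI): $6,237.05 × 0.06 = $374.22
Union dues: $6,237.05 × 0.02 = $124.74
Total deductions = $209.37 + $60.28 + $1,265.81 + $150.69 + $62.37 + $374.22 + $124.74 = $2,247.48
Net pay = $6,237.05 − $2,247.48 = $3,989.57

$3,989.57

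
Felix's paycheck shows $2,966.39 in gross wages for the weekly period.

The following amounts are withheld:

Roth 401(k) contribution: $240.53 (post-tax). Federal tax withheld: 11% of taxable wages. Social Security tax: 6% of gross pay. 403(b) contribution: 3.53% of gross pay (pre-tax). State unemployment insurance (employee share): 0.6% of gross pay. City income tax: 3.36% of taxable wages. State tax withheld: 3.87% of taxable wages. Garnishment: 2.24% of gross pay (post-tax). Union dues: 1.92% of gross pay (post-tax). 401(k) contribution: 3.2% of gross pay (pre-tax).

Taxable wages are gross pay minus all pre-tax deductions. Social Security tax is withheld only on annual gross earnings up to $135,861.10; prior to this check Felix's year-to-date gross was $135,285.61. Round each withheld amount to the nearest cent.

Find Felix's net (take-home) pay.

$1,846.13

401(k) contribution: $2,966.39 × 0.032 = $94.92
403(b) contribution: $2,966.39 × 0.0353 = $104.71
Pre-tax total = $94.92 + $104.71 = $199.63
Taxable wages = $2,966.39 − $199.63 = $2,766.76
Federal tax withheld: $2,766.76 × 0.11 = $304.34
State tax withheld: $2,766.76 × 0.0387 = $107.07
City income tax: $2,766.76 × 0.0336 = $92.96
State unemployment insurance (employee share): $2,966.39 × 0.006 = $17.80
Social Security tax: only $135,861.10 − $135,285.61 = $575.49 of this check is subject → $575.49 × 0.06 = $34.53
Roth 401(k) contribution: $240.53
Garnishment: $2,966.39 × 0.0224 = $66.45
Union dues: $2,966.39 × 0.0192 = $56.95
Total deductions = $94.92 + $104.71 + $304.34 + $107.07 + $92.96 + $17.80 + $34.53 + $240.53 + $66.45 + $56.95 = $1,120.26
Net pay = $2,966.39 − $1,120.26 = $1,846.13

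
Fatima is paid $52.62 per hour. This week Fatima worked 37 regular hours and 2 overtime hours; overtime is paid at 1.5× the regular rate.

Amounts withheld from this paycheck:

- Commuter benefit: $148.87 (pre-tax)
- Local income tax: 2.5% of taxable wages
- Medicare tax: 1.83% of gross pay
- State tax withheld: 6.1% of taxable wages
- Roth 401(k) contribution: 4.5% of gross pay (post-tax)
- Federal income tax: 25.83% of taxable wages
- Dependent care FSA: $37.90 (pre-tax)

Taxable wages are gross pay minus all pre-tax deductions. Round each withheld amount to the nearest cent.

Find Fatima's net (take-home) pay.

$1124.41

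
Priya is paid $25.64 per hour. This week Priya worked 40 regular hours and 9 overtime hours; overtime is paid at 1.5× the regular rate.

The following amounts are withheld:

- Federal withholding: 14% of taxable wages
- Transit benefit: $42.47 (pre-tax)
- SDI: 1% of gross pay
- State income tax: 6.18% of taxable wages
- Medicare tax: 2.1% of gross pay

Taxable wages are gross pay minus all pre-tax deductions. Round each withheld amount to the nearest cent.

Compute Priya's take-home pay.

Regular pay: 40 × $25.64 = $1025.60
Overtime pay: 9 × $25.64 × 1.5 = $346.14
Gross pay = $1025.60 + $346.14 = $1371.74
Transit benefit: $42.47
Taxable wages = $1371.74 − $42.47 = $1329.27
Federal withholding: $1329.27 × 0.14 = $186.10
State income tax: $1329.27 × 0.0618 = $82.15
Medicare tax: $1371.74 × 0.021 = $28.81
SDI: $1371.74 × 0.01 = $13.72
Total deductions = $42.47 + $186.10 + $82.15 + $28.81 + $13.72 = $353.25
Net pay = $1371.74 − $353.25 = $1018.49

$1018.49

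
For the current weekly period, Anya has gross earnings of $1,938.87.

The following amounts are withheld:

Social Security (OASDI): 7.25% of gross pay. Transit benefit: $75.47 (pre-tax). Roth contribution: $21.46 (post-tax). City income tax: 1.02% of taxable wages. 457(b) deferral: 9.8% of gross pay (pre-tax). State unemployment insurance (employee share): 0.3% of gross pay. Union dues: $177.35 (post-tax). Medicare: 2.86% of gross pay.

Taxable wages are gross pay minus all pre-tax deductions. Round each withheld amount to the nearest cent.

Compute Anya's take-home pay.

$1,255.67

Transit benefit: $75.47
457(b) deferral: $1,938.87 × 0.098 = $190.01
Pre-tax total = $75.47 + $190.01 = $265.48
Taxable wages = $1,938.87 − $265.48 = $1,673.39
City income tax: $1,673.39 × 0.0102 = $17.07
Social Security (OASDI): $1,938.87 × 0.0725 = $140.57
State unemployment insurance (employee share): $1,938.87 × 0.003 = $5.82
Medicare: $1,938.87 × 0.0286 = $55.45
Union dues: $177.35
Roth contribution: $21.46
Total deductions = $75.47 + $190.01 + $17.07 + $140.57 + $5.82 + $55.45 + $177.35 + $21.46 = $683.20
Net pay = $1,938.87 − $683.20 = $1,255.67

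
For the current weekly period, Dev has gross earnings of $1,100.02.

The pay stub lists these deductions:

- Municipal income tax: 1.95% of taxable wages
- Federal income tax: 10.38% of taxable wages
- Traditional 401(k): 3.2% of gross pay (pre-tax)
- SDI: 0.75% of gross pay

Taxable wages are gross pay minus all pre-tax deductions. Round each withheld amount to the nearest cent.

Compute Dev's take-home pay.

Traditional 401(k): $1,100.02 × 0.032 = $35.20
Taxable wages = $1,100.02 − $35.20 = $1,064.82
Municipal income tax: $1,064.82 × 0.0195 = $20.76
Federal income tax: $1,064.82 × 0.1038 = $110.53
SDI: $1,100.02 × 0.0075 = $8.25
Total deductions = $35.20 + $20.76 + $110.53 + $8.25 = $174.74
Net pay = $1,100.02 − $174.74 = $925.28

$925.28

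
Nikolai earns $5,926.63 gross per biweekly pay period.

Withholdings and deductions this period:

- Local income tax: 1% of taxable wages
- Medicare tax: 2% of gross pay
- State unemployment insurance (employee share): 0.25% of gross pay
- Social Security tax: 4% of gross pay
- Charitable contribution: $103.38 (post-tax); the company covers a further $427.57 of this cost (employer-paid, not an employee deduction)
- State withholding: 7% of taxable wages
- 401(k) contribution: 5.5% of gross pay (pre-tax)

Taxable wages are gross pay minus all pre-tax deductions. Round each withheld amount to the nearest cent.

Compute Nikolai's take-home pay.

401(k) contribution: $5,926.63 × 0.055 = $325.96
Taxable wages = $5,926.63 − $325.96 = $5,600.67
Local income tax: $5,600.67 × 0.01 = $56.01
State withholding: $5,600.67 × 0.07 = $392.05
Social Security tax: $5,926.63 × 0.04 = $237.07
State unemployment insurance (employee share): $5,926.63 × 0.0025 = $14.82
Medicare tax: $5,926.63 × 0.02 = $118.53
Charitable contribution: $103.38
(Employer's $427.57 toward charitable contribution is not withheld from the employee.)
Total deductions = $325.96 + $56.01 + $392.05 + $237.07 + $14.82 + $118.53 + $103.38 = $1,247.82
Net pay = $5,926.63 − $1,247.82 = $4,678.81

$4,678.81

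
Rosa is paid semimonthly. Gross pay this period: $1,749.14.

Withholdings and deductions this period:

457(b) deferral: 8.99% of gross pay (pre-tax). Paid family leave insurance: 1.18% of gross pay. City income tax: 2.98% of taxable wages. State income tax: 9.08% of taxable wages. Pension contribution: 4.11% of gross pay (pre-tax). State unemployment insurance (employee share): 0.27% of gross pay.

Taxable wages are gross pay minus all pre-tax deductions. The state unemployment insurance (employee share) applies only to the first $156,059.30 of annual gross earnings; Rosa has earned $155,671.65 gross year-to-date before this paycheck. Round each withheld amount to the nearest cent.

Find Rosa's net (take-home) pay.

457(b) deferral: $1,749.14 × 0.0899 = $157.25
Pension contribution: $1,749.14 × 0.0411 = $71.89
Pre-tax total = $157.25 + $71.89 = $229.14
Taxable wages = $1,749.14 − $229.14 = $1,520.00
City income tax: $1,520.00 × 0.0298 = $45.30
State income tax: $1,520.00 × 0.0908 = $138.02
Paid family leave insurance: $1,749.14 × 0.0118 = $20.64
State unemployment insurance (employee share): only $156,059.30 − $155,671.65 = $387.65 of this check is subject → $387.65 × 0.0027 = $1.05
Total deductions = $157.25 + $71.89 + $45.30 + $138.02 + $20.64 + $1.05 = $434.15
Net pay = $1,749.14 − $434.15 = $1,314.99

$1,314.99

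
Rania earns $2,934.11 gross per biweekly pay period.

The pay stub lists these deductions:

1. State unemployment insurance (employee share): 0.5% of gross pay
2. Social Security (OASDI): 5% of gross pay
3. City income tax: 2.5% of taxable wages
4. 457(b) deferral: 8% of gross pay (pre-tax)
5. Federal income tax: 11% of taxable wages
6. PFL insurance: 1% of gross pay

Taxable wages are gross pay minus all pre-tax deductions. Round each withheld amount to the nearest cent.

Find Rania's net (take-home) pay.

457(b) deferral: $2,934.11 × 0.08 = $234.73
Taxable wages = $2,934.11 − $234.73 = $2,699.38
Federal income tax: $2,699.38 × 0.11 = $296.93
City income tax: $2,699.38 × 0.025 = $67.48
State unemployment insurance (employee share): $2,934.11 × 0.005 = $14.67
Social Security (OASDI): $2,934.11 × 0.05 = $146.71
PFL insurance: $2,934.11 × 0.01 = $29.34
Total deductions = $234.73 + $296.93 + $67.48 + $14.67 + $146.71 + $29.34 = $789.86
Net pay = $2,934.11 − $789.86 = $2,144.25

$2,144.25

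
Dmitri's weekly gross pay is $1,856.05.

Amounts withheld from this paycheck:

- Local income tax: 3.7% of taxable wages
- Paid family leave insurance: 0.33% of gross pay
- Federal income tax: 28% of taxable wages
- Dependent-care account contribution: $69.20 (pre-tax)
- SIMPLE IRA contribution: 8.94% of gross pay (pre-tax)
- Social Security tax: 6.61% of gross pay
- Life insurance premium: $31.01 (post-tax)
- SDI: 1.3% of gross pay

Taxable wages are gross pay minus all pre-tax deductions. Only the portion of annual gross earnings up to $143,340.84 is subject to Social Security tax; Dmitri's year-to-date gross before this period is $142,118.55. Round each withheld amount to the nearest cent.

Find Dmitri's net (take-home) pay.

$965.04

Dependent-care account contribution: $69.20
SIMPLE IRA contribution: $1,856.05 × 0.0894 = $165.93
Pre-tax total = $69.20 + $165.93 = $235.13
Taxable wages = $1,856.05 − $235.13 = $1,620.92
Federal income tax: $1,620.92 × 0.28 = $453.86
Local income tax: $1,620.92 × 0.037 = $59.97
SDI: $1,856.05 × 0.013 = $24.13
Paid family leave insurance: $1,856.05 × 0.0033 = $6.12
Social Security tax: only $143,340.84 − $142,118.55 = $1,222.29 of this check is subject → $1,222.29 × 0.0661 = $80.79
Life insurance premium: $31.01
Total deductions = $69.20 + $165.93 + $453.86 + $59.97 + $24.13 + $6.12 + $80.79 + $31.01 = $891.01
Net pay = $1,856.05 − $891.01 = $965.04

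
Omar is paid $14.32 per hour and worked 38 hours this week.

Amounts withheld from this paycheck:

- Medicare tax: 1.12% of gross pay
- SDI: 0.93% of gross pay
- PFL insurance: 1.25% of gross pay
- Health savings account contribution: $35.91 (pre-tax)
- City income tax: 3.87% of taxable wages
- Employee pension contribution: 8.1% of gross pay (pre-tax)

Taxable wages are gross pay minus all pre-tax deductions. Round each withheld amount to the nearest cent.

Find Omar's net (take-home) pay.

Gross pay: 38 × $14.32 = $544.16
Employee pension contribution: $544.16 × 0.081 = $44.08
Health savings account contribution: $35.91
Pre-tax total = $44.08 + $35.91 = $79.99
Taxable wages = $544.16 − $79.99 = $464.17
City income tax: $464.17 × 0.0387 = $17.96
Medicare tax: $544.16 × 0.0112 = $6.09
SDI: $544.16 × 0.0093 = $5.06
PFL insurance: $544.16 × 0.0125 = $6.80
Total deductions = $44.08 + $35.91 + $17.96 + $6.09 + $5.06 + $6.80 = $115.90
Net pay = $544.16 − $115.90 = $428.26

$428.26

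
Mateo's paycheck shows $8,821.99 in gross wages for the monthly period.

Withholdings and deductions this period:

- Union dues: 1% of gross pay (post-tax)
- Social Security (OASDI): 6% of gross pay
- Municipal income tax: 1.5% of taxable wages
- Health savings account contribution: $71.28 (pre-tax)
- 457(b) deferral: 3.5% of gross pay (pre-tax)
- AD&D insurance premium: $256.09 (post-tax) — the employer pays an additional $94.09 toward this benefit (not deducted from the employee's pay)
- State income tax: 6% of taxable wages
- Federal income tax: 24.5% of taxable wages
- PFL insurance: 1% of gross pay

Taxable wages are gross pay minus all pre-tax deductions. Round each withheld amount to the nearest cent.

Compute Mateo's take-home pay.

$4,778.66

457(b) deferral: $8,821.99 × 0.035 = $308.77
Health savings account contribution: $71.28
Pre-tax total = $308.77 + $71.28 = $380.05
Taxable wages = $8,821.99 − $380.05 = $8,441.94
Municipal income tax: $8,441.94 × 0.015 = $126.63
State income tax: $8,441.94 × 0.06 = $506.52
Federal income tax: $8,441.94 × 0.245 = $2,068.28
PFL insurance: $8,821.99 × 0.01 = $88.22
Social Security (OASDI): $8,821.99 × 0.06 = $529.32
Union dues: $8,821.99 × 0.01 = $88.22
AD&D insurance premium: $256.09
(Employer's $94.09 toward AD&D insurance premium is not withheld from the employee.)
Total deductions = $308.77 + $71.28 + $126.63 + $506.52 + $2,068.28 + $88.22 + $529.32 + $88.22 + $256.09 = $4,043.33
Net pay = $8,821.99 − $4,043.33 = $4,778.66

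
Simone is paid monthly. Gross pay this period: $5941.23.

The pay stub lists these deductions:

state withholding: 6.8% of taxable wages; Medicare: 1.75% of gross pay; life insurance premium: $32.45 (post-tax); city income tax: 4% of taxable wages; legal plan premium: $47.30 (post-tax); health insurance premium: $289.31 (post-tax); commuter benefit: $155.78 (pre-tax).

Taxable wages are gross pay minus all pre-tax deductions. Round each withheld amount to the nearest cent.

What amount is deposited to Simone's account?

$4687.59

Commuter benefit: $155.78
Taxable wages = $5941.23 − $155.78 = $5785.45
City income tax: $5785.45 × 0.04 = $231.42
State withholding: $5785.45 × 0.068 = $393.41
Medicare: $5941.23 × 0.0175 = $103.97
Legal plan premium: $47.30
Health insurance premium: $289.31
Life insurance premium: $32.45
Total deductions = $155.78 + $231.42 + $393.41 + $103.97 + $47.30 + $289.31 + $32.45 = $1253.64
Net pay = $5941.23 − $1253.64 = $4687.59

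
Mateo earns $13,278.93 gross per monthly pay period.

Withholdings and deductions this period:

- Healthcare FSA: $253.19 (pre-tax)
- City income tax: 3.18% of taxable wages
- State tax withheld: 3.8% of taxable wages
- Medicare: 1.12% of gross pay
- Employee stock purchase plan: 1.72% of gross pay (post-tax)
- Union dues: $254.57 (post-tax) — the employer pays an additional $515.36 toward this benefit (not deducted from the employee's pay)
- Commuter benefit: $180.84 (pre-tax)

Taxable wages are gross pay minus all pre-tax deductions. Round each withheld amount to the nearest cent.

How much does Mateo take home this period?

$11,316.63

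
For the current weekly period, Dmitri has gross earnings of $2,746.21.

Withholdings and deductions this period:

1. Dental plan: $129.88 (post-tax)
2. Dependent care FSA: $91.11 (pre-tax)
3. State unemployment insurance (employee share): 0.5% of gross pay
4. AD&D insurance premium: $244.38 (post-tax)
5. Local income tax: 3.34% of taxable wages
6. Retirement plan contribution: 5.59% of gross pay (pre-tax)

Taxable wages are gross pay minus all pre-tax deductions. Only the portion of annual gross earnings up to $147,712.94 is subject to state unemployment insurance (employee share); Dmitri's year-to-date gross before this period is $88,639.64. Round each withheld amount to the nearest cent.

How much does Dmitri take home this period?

$2,030.05

Retirement plan contribution: $2,746.21 × 0.0559 = $153.51
Dependent care FSA: $91.11
Pre-tax total = $153.51 + $91.11 = $244.62
Taxable wages = $2,746.21 − $244.62 = $2,501.59
Local income tax: $2,501.59 × 0.0334 = $83.55
State unemployment insurance (employee share): cap not yet reached, full $2,746.21 is subject → $2,746.21 × 0.005 = $13.73
AD&D insurance premium: $244.38
Dental plan: $129.88
Total deductions = $153.51 + $91.11 + $83.55 + $13.73 + $244.38 + $129.88 = $716.16
Net pay = $2,746.21 − $716.16 = $2,030.05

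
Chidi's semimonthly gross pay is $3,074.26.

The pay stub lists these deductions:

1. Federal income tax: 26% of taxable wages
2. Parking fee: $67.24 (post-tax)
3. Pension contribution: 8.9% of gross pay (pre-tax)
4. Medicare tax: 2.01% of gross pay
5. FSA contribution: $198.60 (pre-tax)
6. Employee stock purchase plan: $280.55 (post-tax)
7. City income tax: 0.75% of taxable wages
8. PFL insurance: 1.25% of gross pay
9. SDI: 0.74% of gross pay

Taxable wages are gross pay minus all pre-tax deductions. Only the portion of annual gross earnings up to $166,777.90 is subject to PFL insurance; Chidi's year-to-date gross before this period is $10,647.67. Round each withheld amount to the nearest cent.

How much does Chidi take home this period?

$1,435.24

Pension contribution: $3,074.26 × 0.089 = $273.61
FSA contribution: $198.60
Pre-tax total = $273.61 + $198.60 = $472.21
Taxable wages = $3,074.26 − $472.21 = $2,602.05
City income tax: $2,602.05 × 0.0075 = $19.52
Federal income tax: $2,602.05 × 0.26 = $676.53
Medicare tax: $3,074.26 × 0.0201 = $61.79
PFL insurance: cap not yet reached, full $3,074.26 is subject → $3,074.26 × 0.0125 = $38.43
SDI: $3,074.26 × 0.0074 = $22.75
Employee stock purchase plan: $280.55
Parking fee: $67.24
Total deductions = $273.61 + $198.60 + $19.52 + $676.53 + $61.79 + $38.43 + $22.75 + $280.55 + $67.24 = $1,639.02
Net pay = $3,074.26 − $1,639.02 = $1,435.24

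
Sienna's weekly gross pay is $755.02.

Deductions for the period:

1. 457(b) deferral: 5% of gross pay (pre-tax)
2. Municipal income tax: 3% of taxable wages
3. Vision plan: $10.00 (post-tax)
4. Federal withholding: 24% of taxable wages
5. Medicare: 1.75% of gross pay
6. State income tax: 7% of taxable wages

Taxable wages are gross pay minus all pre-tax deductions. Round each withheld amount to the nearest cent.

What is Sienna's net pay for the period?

457(b) deferral: $755.02 × 0.05 = $37.75
Taxable wages = $755.02 − $37.75 = $717.27
State income tax: $717.27 × 0.07 = $50.21
Municipal income tax: $717.27 × 0.03 = $21.52
Federal withholding: $717.27 × 0.24 = $172.14
Medicare: $755.02 × 0.0175 = $13.21
Vision plan: $10.00
Total deductions = $37.75 + $50.21 + $21.52 + $172.14 + $13.21 + $10.00 = $304.83
Net pay = $755.02 − $304.83 = $450.19

$450.19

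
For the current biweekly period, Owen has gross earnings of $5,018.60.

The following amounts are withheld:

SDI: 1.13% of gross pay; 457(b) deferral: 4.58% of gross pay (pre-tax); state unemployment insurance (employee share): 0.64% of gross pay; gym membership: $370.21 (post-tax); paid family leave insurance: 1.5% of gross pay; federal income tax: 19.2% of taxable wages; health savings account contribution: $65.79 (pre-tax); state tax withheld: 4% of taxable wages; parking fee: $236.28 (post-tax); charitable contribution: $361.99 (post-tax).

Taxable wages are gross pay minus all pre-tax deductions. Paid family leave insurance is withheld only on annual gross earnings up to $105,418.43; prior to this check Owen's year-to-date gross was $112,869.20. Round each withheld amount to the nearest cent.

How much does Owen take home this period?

457(b) deferral: $5,018.60 × 0.0458 = $229.85
Health savings account contribution: $65.79
Pre-tax total = $229.85 + $65.79 = $295.64
Taxable wages = $5,018.60 − $295.64 = $4,722.96
Federal income tax: $4,722.96 × 0.192 = $906.81
State tax withheld: $4,722.96 × 0.04 = $188.92
Paid family leave insurance: annual cap $105,418.43 already reached (YTD $112,869.20), so $0.00
SDI: $5,018.60 × 0.0113 = $56.71
State unemployment insurance (employee share): $5,018.60 × 0.0064 = $32.12
Charitable contribution: $361.99
Parking fee: $236.28
Gym membership: $370.21
Total deductions = $229.85 + $65.79 + $906.81 + $188.92 + $0.00 + $56.71 + $32.12 + $361.99 + $236.28 + $370.21 = $2,448.68
Net pay = $5,018.60 − $2,448.68 = $2,569.92

$2,569.92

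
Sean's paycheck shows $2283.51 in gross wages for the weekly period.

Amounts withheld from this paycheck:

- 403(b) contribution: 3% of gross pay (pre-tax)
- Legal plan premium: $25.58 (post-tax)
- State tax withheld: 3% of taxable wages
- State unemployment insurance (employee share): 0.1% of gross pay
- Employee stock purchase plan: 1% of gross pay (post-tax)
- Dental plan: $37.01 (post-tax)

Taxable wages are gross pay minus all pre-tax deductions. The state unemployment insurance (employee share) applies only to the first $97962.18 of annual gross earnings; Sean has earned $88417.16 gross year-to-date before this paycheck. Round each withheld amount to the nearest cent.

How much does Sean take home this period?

$2060.84

403(b) contribution: $2283.51 × 0.03 = $68.51
Taxable wages = $2283.51 − $68.51 = $2215.00
State tax withheld: $2215.00 × 0.03 = $66.45
State unemployment insurance (employee share): cap not yet reached, full $2283.51 is subject → $2283.51 × 0.001 = $2.28
Employee stock purchase plan: $2283.51 × 0.01 = $22.84
Dental plan: $37.01
Legal plan premium: $25.58
Total deductions = $68.51 + $66.45 + $2.28 + $22.84 + $37.01 + $25.58 = $222.67
Net pay = $2283.51 − $222.67 = $2060.84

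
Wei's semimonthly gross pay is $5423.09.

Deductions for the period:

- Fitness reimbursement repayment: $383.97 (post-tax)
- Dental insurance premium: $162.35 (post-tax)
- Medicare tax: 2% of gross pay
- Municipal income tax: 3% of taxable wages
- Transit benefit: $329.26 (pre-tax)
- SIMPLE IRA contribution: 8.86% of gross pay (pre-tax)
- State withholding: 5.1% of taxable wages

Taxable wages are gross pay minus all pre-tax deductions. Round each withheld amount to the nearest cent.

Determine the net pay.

$3584.88

Transit benefit: $329.26
SIMPLE IRA contribution: $5423.09 × 0.0886 = $480.49
Pre-tax total = $329.26 + $480.49 = $809.75
Taxable wages = $5423.09 − $809.75 = $4613.34
Municipal income tax: $4613.34 × 0.03 = $138.40
State withholding: $4613.34 × 0.051 = $235.28
Medicare tax: $5423.09 × 0.02 = $108.46
Dental insurance premium: $162.35
Fitness reimbursement repayment: $383.97
Total deductions = $329.26 + $480.49 + $138.40 + $235.28 + $108.46 + $162.35 + $383.97 = $1838.21
Net pay = $5423.09 − $1838.21 = $3584.88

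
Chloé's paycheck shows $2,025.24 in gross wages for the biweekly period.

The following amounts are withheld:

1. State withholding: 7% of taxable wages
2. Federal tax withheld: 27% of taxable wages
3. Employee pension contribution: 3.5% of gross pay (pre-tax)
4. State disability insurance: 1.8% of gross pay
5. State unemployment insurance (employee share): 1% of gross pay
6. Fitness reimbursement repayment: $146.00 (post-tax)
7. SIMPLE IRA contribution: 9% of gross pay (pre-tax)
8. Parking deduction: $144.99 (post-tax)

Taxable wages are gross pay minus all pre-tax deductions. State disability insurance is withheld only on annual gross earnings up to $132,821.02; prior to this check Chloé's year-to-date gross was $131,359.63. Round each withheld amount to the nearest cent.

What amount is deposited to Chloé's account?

$832.03

Employee pension contribution: $2,025.24 × 0.035 = $70.88
SIMPLE IRA contribution: $2,025.24 × 0.09 = $182.27
Pre-tax total = $70.88 + $182.27 = $253.15
Taxable wages = $2,025.24 − $253.15 = $1,772.09
Federal tax withheld: $1,772.09 × 0.27 = $478.46
State withholding: $1,772.09 × 0.07 = $124.05
State unemployment insurance (employee share): $2,025.24 × 0.01 = $20.25
State disability insurance: only $132,821.02 − $131,359.63 = $1,461.39 of this check is subject → $1,461.39 × 0.018 = $26.31
Fitness reimbursement repayment: $146.00
Parking deduction: $144.99
Total deductions = $70.88 + $182.27 + $478.46 + $124.05 + $20.25 + $26.31 + $146.00 + $144.99 = $1,193.21
Net pay = $2,025.24 − $1,193.21 = $832.03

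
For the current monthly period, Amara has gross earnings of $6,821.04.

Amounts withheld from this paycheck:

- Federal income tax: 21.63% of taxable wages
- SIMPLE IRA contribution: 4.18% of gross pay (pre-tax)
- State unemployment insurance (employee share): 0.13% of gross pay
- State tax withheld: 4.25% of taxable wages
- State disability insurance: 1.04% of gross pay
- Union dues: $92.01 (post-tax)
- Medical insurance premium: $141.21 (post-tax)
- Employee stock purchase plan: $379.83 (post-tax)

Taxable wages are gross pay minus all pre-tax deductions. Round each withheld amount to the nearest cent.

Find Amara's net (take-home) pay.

SIMPLE IRA contribution: $6,821.04 × 0.0418 = $285.12
Taxable wages = $6,821.04 − $285.12 = $6,535.92
Federal income tax: $6,535.92 × 0.2163 = $1,413.72
State tax withheld: $6,535.92 × 0.0425 = $277.78
State disability insurance: $6,821.04 × 0.0104 = $70.94
State unemployment insurance (employee share): $6,821.04 × 0.0013 = $8.87
Employee stock purchase plan: $379.83
Union dues: $92.01
Medical insurance premium: $141.21
Total deductions = $285.12 + $1,413.72 + $277.78 + $70.94 + $8.87 + $379.83 + $92.01 + $141.21 = $2,669.48
Net pay = $6,821.04 − $2,669.48 = $4,151.56

$4,151.56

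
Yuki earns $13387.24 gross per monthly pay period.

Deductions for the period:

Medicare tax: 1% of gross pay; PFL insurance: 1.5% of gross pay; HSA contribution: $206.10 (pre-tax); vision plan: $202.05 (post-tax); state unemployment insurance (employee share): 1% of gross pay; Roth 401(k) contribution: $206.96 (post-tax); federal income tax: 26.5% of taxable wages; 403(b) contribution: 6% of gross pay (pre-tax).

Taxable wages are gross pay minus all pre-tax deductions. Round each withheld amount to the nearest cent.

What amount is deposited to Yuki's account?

403(b) contribution: $13387.24 × 0.06 = $803.23
HSA contribution: $206.10
Pre-tax total = $803.23 + $206.10 = $1009.33
Taxable wages = $13387.24 − $1009.33 = $12377.91
Federal income tax: $12377.91 × 0.265 = $3280.15
Medicare tax: $13387.24 × 0.01 = $133.87
State unemployment insurance (employee share): $13387.24 × 0.01 = $133.87
PFL insurance: $13387.24 × 0.015 = $200.81
Vision plan: $202.05
Roth 401(k) contribution: $206.96
Total deductions = $803.23 + $206.10 + $3280.15 + $133.87 + $133.87 + $200.81 + $202.05 + $206.96 = $5167.04
Net pay = $13387.24 − $5167.04 = $8220.20

$8220.20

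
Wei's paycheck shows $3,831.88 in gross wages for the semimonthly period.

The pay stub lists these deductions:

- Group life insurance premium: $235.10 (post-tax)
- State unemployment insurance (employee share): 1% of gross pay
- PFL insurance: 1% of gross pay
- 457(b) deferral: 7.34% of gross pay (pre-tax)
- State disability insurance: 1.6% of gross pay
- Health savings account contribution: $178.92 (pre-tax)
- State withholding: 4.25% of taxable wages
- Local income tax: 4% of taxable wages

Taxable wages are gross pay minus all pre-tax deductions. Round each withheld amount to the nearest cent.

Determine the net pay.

457(b) deferral: $3,831.88 × 0.0734 = $281.26
Health savings account contribution: $178.92
Pre-tax total = $281.26 + $178.92 = $460.18
Taxable wages = $3,831.88 − $460.18 = $3,371.70
State withholding: $3,371.70 × 0.0425 = $143.30
Local income tax: $3,371.70 × 0.04 = $134.87
State unemployment insurance (employee share): $3,831.88 × 0.01 = $38.32
PFL insurance: $3,831.88 × 0.01 = $38.32
State disability insurance: $3,831.88 × 0.016 = $61.31
Group life insurance premium: $235.10
Total deductions = $281.26 + $178.92 + $143.30 + $134.87 + $38.32 + $38.32 + $61.31 + $235.10 = $1,111.40
Net pay = $3,831.88 − $1,111.40 = $2,720.48

$2,720.48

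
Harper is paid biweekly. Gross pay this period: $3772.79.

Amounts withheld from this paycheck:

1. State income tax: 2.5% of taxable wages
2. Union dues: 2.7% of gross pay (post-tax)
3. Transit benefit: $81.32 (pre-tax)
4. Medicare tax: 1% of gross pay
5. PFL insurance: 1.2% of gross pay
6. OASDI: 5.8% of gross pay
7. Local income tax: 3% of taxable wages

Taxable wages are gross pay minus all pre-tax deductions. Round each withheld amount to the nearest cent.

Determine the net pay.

$3084.75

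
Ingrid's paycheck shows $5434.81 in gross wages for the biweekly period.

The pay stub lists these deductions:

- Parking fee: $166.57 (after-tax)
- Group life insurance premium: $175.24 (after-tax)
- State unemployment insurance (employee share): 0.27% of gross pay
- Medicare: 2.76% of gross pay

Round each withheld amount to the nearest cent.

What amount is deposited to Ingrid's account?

$4928.33

State unemployment insurance (employee share): $5434.81 × 0.0027 = $14.67
Medicare: $5434.81 × 0.0276 = $150.00
Group life insurance premium: $175.24
Parking fee: $166.57
Total deductions = $14.67 + $150.00 + $175.24 + $166.57 = $506.48
Net pay = $5434.81 − $506.48 = $4928.33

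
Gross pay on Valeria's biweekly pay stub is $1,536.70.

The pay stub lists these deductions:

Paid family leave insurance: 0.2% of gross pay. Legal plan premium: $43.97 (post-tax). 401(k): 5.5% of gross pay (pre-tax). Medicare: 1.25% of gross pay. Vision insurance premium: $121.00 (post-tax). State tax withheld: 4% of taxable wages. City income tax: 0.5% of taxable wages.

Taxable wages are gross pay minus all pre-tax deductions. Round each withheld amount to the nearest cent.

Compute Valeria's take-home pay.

$1,199.58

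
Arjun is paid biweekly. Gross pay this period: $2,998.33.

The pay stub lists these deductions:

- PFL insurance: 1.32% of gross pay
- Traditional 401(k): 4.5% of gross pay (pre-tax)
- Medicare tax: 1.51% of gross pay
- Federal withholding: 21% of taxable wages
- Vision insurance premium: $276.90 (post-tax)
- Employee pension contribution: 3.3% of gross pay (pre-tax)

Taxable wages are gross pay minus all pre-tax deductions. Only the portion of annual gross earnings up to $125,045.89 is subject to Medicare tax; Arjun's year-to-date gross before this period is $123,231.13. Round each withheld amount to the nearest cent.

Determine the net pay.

Employee pension contribution: $2,998.33 × 0.033 = $98.94
Traditional 401(k): $2,998.33 × 0.045 = $134.92
Pre-tax total = $98.94 + $134.92 = $233.86
Taxable wages = $2,998.33 − $233.86 = $2,764.47
Federal withholding: $2,764.47 × 0.21 = $580.54
PFL insurance: $2,998.33 × 0.0132 = $39.58
Medicare tax: only $125,045.89 − $123,231.13 = $1,814.76 of this check is subject → $1,814.76 × 0.0151 = $27.40
Vision insurance premium: $276.90
Total deductions = $98.94 + $134.92 + $580.54 + $39.58 + $27.40 + $276.90 = $1,158.28
Net pay = $2,998.33 − $1,158.28 = $1,840.05

$1,840.05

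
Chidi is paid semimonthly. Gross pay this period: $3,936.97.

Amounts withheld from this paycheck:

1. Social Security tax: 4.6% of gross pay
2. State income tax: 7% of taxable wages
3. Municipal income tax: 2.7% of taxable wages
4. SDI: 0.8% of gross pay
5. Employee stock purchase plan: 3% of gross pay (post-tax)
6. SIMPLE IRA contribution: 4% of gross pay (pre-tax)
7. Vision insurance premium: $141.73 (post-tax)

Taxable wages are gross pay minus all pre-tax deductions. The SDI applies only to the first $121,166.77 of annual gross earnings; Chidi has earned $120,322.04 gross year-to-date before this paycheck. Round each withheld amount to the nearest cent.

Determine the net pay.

$2,965.18

SIMPLE IRA contribution: $3,936.97 × 0.04 = $157.48
Taxable wages = $3,936.97 − $157.48 = $3,779.49
Municipal income tax: $3,779.49 × 0.027 = $102.05
State income tax: $3,779.49 × 0.07 = $264.56
SDI: only $121,166.77 − $120,322.04 = $844.73 of this check is subject → $844.73 × 0.008 = $6.76
Social Security tax: $3,936.97 × 0.046 = $181.10
Vision insurance premium: $141.73
Employee stock purchase plan: $3,936.97 × 0.03 = $118.11
Total deductions = $157.48 + $102.05 + $264.56 + $6.76 + $181.10 + $141.73 + $118.11 = $971.79
Net pay = $3,936.97 − $971.79 = $2,965.18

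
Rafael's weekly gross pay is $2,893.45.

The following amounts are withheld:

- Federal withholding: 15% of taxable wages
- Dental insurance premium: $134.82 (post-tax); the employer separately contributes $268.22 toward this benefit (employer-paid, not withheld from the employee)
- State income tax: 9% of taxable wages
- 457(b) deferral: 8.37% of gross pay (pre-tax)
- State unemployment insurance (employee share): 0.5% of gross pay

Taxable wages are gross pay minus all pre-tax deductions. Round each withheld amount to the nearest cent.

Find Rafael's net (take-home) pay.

457(b) deferral: $2,893.45 × 0.0837 = $242.18
Taxable wages = $2,893.45 − $242.18 = $2,651.27
State income tax: $2,651.27 × 0.09 = $238.61
Federal withholding: $2,651.27 × 0.15 = $397.69
State unemployment insurance (employee share): $2,893.45 × 0.005 = $14.47
Dental insurance premium: $134.82
(Employer's $268.22 toward dental insurance premium is not withheld from the employee.)
Total deductions = $242.18 + $238.61 + $397.69 + $14.47 + $134.82 = $1,027.77
Net pay = $2,893.45 − $1,027.77 = $1,865.68

$1,865.68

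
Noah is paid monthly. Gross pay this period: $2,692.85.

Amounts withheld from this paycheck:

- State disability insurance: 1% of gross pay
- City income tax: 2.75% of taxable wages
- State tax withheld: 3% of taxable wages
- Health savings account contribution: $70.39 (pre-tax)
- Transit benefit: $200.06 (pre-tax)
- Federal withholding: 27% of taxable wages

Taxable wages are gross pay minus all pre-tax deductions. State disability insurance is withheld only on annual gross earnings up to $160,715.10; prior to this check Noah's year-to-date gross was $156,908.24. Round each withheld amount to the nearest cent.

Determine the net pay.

Health savings account contribution: $70.39
Transit benefit: $200.06
Pre-tax total = $70.39 + $200.06 = $270.45
Taxable wages = $2,692.85 − $270.45 = $2,422.40
City income tax: $2,422.40 × 0.0275 = $66.62
State tax withheld: $2,422.40 × 0.03 = $72.67
Federal withholding: $2,422.40 × 0.27 = $654.05
State disability insurance: cap not yet reached, full $2,692.85 is subject → $2,692.85 × 0.01 = $26.93
Total deductions = $70.39 + $200.06 + $66.62 + $72.67 + $654.05 + $26.93 = $1,090.72
Net pay = $2,692.85 − $1,090.72 = $1,602.13

$1,602.13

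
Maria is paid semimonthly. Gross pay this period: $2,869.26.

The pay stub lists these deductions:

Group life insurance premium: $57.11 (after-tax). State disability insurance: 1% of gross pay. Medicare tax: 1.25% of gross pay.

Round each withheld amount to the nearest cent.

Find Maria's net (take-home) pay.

$2,747.59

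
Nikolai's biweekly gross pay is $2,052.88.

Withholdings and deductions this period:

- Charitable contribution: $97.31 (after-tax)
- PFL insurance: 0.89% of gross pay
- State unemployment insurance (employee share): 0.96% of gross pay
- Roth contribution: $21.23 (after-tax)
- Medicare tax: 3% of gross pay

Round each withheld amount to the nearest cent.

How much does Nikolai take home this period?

Medicare tax: $2,052.88 × 0.03 = $61.59
State unemployment insurance (employee share): $2,052.88 × 0.0096 = $19.71
PFL insurance: $2,052.88 × 0.0089 = $18.27
Charitable contribution: $97.31
Roth contribution: $21.23
Total deductions = $61.59 + $19.71 + $18.27 + $97.31 + $21.23 = $218.11
Net pay = $2,052.88 − $218.11 = $1,834.77

$1,834.77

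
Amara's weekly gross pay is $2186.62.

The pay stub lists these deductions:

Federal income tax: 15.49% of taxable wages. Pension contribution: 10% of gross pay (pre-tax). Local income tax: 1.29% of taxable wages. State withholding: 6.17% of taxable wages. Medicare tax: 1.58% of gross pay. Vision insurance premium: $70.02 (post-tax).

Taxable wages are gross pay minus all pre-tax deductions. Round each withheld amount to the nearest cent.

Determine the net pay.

Pension contribution: $2186.62 × 0.1 = $218.66
Taxable wages = $2186.62 − $218.66 = $1967.96
State withholding: $1967.96 × 0.0617 = $121.42
Local income tax: $1967.96 × 0.0129 = $25.39
Federal income tax: $1967.96 × 0.1549 = $304.84
Medicare tax: $2186.62 × 0.0158 = $34.55
Vision insurance premium: $70.02
Total deductions = $218.66 + $121.42 + $25.39 + $304.84 + $34.55 + $70.02 = $774.88
Net pay = $2186.62 − $774.88 = $1411.74

$1411.74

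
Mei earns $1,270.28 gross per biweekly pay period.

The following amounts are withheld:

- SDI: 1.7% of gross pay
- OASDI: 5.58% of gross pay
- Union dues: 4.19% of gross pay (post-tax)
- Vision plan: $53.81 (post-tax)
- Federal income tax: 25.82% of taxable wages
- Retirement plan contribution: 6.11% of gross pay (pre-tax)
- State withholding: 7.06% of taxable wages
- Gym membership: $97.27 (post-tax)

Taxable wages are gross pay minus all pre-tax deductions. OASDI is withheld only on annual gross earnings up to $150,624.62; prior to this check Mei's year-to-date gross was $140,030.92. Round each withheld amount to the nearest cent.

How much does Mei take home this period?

Retirement plan contribution: $1,270.28 × 0.0611 = $77.61
Taxable wages = $1,270.28 − $77.61 = $1,192.67
Federal income tax: $1,192.67 × 0.2582 = $307.95
State withholding: $1,192.67 × 0.0706 = $84.20
SDI: $1,270.28 × 0.017 = $21.59
OASDI: cap not yet reached, full $1,270.28 is subject → $1,270.28 × 0.0558 = $70.88
Union dues: $1,270.28 × 0.0419 = $53.22
Vision plan: $53.81
Gym membership: $97.27
Total deductions = $77.61 + $307.95 + $84.20 + $21.59 + $70.88 + $53.22 + $53.81 + $97.27 = $766.53
Net pay = $1,270.28 − $766.53 = $503.75

$503.75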